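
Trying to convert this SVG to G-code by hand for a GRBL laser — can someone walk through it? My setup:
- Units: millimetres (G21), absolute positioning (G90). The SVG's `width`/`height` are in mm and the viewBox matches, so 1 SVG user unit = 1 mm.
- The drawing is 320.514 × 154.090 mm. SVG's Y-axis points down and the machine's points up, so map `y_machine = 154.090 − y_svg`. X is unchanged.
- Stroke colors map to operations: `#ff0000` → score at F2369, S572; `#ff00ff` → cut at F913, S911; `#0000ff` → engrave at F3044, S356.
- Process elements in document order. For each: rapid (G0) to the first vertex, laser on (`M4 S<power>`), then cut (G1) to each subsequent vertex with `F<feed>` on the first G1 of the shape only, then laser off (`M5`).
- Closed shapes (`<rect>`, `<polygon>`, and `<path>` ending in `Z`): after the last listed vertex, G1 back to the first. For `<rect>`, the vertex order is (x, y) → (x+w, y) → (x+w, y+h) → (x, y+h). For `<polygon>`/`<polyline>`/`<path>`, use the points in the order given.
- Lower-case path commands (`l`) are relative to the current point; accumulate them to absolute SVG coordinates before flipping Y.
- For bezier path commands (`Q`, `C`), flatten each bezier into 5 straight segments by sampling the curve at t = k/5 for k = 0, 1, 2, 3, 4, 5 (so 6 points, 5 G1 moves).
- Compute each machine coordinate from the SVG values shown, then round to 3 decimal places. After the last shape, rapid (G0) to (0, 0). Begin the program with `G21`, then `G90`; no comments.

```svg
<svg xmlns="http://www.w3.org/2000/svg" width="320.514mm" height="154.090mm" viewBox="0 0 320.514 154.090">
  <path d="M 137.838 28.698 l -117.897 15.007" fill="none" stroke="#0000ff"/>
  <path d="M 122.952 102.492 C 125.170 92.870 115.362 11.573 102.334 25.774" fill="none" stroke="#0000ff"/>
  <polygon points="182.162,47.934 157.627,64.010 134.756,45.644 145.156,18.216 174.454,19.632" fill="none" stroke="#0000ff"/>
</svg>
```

G21
G90
G0 X137.838 Y125.392
M4 S356
G1 X19.941 Y110.385 F3044
M5
G0 X122.952 Y51.598
M4 S356
G1 X122.910 Y64.635 F3044
G1 X120.405 Y86.849
G1 X115.858 Y110.217
G1 X109.694 Y126.714
G1 X102.334 Y128.316
M5
G0 X182.162 Y106.156
M4 S356
G1 X157.627 Y90.080 F3044
G1 X134.756 Y108.446
G1 X145.156 Y135.874
G1 X174.454 Y134.458
G1 X182.162 Y106.156
M5
G0 X0.000 Y0.000

viewBox `0 0 320.514 154.090` with mm width/height → 1 unit = 1 mm. Flip: y_m = 154.090 − y_svg.

**Shape 1** — `<path>` line segment, stroke `#0000ff` → engrave (S356, F3044). Machine vertices: (137.838,125.392) → (19.941,110.385). Open path.

**Shape 2** — `<path>` cubic bezier, stroke `#0000ff` → engrave (S356, F3044). Control points (SVG): P0=(122.952,102.492), P1=(125.170,92.870), P2=(115.362,11.573), P3=(102.334,25.774); sampled at t=k/5. Machine vertices: (122.952,51.598) → (122.910,64.635) → (120.405,86.849) → (115.858,110.217) → (109.694,126.714) → (102.334,128.316). Open path.

**Shape 3** — `<polygon>` regular polygon, stroke `#0000ff` → engrave (S356, F3044). Machine vertices: (182.162,106.156) → (157.627,90.080) → (134.756,108.446) → (145.156,135.874) → (174.454,134.458) → (182.162,106.156). Closed: final G1 returns to the first vertex.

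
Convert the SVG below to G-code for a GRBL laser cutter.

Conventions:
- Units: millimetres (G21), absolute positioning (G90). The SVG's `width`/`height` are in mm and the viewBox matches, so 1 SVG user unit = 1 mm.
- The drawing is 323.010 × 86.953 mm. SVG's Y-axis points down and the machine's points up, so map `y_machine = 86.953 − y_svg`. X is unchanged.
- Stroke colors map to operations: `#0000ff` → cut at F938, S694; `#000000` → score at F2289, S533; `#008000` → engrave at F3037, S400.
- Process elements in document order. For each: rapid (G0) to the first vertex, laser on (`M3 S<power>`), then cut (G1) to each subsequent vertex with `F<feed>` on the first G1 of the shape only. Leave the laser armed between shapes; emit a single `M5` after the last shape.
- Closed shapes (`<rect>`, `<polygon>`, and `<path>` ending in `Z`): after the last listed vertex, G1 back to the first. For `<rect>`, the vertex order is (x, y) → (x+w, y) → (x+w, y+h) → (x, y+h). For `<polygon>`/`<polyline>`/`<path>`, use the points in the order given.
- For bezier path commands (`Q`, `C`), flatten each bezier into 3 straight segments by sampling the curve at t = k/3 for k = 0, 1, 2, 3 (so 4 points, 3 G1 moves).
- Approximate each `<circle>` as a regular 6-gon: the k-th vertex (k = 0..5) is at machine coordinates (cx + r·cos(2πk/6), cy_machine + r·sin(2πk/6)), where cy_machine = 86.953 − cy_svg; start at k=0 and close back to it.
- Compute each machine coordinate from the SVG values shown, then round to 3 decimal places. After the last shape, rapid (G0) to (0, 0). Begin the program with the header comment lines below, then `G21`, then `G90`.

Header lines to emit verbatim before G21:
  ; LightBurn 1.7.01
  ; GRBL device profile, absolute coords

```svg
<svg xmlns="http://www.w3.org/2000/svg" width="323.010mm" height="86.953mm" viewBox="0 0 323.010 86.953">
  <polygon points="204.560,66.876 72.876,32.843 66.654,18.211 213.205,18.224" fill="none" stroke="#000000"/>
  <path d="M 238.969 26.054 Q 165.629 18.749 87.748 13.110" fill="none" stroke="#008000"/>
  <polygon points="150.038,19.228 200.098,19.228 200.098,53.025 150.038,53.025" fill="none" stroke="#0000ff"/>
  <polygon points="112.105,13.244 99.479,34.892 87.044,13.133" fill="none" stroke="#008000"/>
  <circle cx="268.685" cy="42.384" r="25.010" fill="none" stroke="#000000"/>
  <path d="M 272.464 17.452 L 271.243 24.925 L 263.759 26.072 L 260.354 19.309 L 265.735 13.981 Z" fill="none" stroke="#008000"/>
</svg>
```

; LightBurn 1.7.01
; GRBL device profile, absolute coords
G21
G90
G0 X204.560 Y20.077
M3 S533
G1 X72.876 Y54.110 F2289
G1 X66.654 Y68.742
G1 X213.205 Y68.729
G1 X204.560 Y20.077
G0 X238.969 Y60.899
M3 S400
G1 X189.571 Y65.584 F3037
G1 X139.164 Y69.899
G1 X87.748 Y73.843
G0 X150.038 Y67.725
M3 S694
G1 X200.098 Y67.725 F938
G1 X200.098 Y33.928
G1 X150.038 Y33.928
G1 X150.038 Y67.725
G0 X112.105 Y73.709
M3 S400
G1 X99.479 Y52.061 F3037
G1 X87.044 Y73.820
G1 X112.105 Y73.709
G0 X293.695 Y44.569
M3 S533
G1 X281.190 Y66.228 F2289
G1 X256.180 Y66.228
G1 X243.675 Y44.569
G1 X256.180 Y22.910
G1 X281.190 Y22.910
G1 X293.695 Y44.569
G0 X272.464 Y69.501
M3 S400
G1 X271.243 Y62.028 F3037
G1 X263.759 Y60.881
G1 X260.354 Y67.644
G1 X265.735 Y72.972
G1 X272.464 Y69.501
M5
G0 X0.000 Y0.000

viewBox `0 0 323.010 86.953` with mm width/height → 1 unit = 1 mm. Flip: y_m = 86.953 − y_svg.

**Shape 1** — `<polygon>` closed polygon, stroke `#000000` → score (S533, F2289). Machine vertices: (204.560,20.077) → (72.876,54.110) → (66.654,68.742) → (213.205,68.729) → (204.560,20.077). Closed: final G1 returns to the first vertex.

**Shape 2** — `<path>` quadratic bezier, stroke `#008000` → engrave (S400, F3037). Control points (SVG): P0=(238.969,26.054), P1=(165.629,18.749), P2=(87.748,13.110); sampled at t=k/3. Machine vertices: (238.969,60.899) → (189.571,65.584) → (139.164,69.899) → (87.748,73.843). Open path.

**Shape 3** — `<polygon>` rectangle, stroke `#0000ff` → cut (S694, F938). Machine vertices: (150.038,67.725) → (200.098,67.725) → (200.098,33.928) → (150.038,33.928) → (150.038,67.725). Closed: final G1 returns to the first vertex.

**Shape 4** — `<polygon>` regular polygon, stroke `#008000` → engrave (S400, F3037). Machine vertices: (112.105,73.709) → (99.479,52.061) → (87.044,73.820) → (112.105,73.709). Closed: final G1 returns to the first vertex.

**Shape 5** — `<circle>` circle, stroke `#000000` → score (S533, F2289). Machine vertices: (293.695,44.569) → (281.190,66.228) → (256.180,66.228) → (243.675,44.569) → (256.180,22.910) → (281.190,22.910) → (293.695,44.569). Closed: final G1 returns to the first vertex.

**Shape 6** — `<path>` regular polygon, stroke `#008000` → engrave (S400, F3037). Machine vertices: (272.464,69.501) → (271.243,62.028) → (263.759,60.881) → (260.354,67.644) → (265.735,72.972) → (272.464,69.501). Closed: final G1 returns to the first vertex.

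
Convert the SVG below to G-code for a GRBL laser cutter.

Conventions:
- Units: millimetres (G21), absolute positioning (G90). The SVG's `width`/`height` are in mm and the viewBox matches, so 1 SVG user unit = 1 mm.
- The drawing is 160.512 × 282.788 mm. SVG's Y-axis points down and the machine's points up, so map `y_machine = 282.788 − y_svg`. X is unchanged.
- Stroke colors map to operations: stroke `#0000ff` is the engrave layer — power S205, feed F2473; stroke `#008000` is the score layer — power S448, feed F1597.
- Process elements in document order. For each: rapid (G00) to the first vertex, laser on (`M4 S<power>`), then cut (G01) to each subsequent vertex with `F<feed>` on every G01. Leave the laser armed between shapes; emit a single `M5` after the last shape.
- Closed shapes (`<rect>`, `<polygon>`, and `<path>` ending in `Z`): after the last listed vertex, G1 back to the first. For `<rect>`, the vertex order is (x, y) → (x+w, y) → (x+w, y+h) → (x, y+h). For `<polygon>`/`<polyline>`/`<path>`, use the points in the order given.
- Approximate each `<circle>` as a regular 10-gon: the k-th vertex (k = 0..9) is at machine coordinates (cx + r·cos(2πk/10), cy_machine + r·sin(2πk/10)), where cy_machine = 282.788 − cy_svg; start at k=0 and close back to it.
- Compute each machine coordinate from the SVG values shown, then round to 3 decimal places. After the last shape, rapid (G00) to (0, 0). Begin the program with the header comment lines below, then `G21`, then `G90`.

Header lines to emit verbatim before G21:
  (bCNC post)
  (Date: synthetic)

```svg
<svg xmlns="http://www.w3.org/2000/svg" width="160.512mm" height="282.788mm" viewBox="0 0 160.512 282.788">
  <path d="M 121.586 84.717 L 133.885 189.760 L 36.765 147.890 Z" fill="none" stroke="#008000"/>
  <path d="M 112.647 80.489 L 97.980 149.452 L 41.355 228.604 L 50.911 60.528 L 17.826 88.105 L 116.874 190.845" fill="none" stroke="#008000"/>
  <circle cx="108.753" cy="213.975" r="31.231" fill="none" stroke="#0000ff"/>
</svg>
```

Since the viewBox matches the mm dimensions, user units are millimetres directly. The only transform is the Y-flip y_m = 282.788 − y_svg.

Shape 1 is a regular polygon drawn with `<path>`. Its stroke #008000 means score at S448, F1597. After flipping Y the toolpath is (121.586,198.071) → (133.885,93.028) → (36.765,134.898) → (121.586,198.071), returning to the start.

Shape 2 is a open polyline drawn with `<path>`. Its stroke #008000 means score at S448, F1597. After flipping Y the toolpath is (112.647,202.299) → (97.980,133.336) → (41.355,54.184) → (50.911,222.260) → (17.826,194.683) → (116.874,91.943).

Shape 3 is a circle drawn with `<circle>`. Its stroke #0000ff means engrave at S205, F2473. After flipping Y the toolpath is (139.984,68.813) → (134.019,87.170) → (118.404,98.515) → (99.102,98.515) → (83.487,87.170) → (77.522,68.813) → (83.487,50.456) → (99.102,39.111) → (118.404,39.111) → (134.019,50.456) → (139.984,68.813), returning to the start.

(bCNC post)
(Date: synthetic)
G21
G90
G00 X121.586 Y198.071
M4 S448
G01 X133.885 Y93.028 F1597
G01 X36.765 Y134.898 F1597
G01 X121.586 Y198.071 F1597
G00 X112.647 Y202.299
M4 S448
G01 X97.980 Y133.336 F1597
G01 X41.355 Y54.184 F1597
G01 X50.911 Y222.260 F1597
G01 X17.826 Y194.683 F1597
G01 X116.874 Y91.943 F1597
G00 X139.984 Y68.813
M4 S205
G01 X134.019 Y87.170 F2473
G01 X118.404 Y98.515 F2473
G01 X99.102 Y98.515 F2473
G01 X83.487 Y87.170 F2473
G01 X77.522 Y68.813 F2473
G01 X83.487 Y50.456 F2473
G01 X99.102 Y39.111 F2473
G01 X118.404 Y39.111 F2473
G01 X134.019 Y50.456 F2473
G01 X139.984 Y68.813 F2473
M5
G00 X0.000 Y0.000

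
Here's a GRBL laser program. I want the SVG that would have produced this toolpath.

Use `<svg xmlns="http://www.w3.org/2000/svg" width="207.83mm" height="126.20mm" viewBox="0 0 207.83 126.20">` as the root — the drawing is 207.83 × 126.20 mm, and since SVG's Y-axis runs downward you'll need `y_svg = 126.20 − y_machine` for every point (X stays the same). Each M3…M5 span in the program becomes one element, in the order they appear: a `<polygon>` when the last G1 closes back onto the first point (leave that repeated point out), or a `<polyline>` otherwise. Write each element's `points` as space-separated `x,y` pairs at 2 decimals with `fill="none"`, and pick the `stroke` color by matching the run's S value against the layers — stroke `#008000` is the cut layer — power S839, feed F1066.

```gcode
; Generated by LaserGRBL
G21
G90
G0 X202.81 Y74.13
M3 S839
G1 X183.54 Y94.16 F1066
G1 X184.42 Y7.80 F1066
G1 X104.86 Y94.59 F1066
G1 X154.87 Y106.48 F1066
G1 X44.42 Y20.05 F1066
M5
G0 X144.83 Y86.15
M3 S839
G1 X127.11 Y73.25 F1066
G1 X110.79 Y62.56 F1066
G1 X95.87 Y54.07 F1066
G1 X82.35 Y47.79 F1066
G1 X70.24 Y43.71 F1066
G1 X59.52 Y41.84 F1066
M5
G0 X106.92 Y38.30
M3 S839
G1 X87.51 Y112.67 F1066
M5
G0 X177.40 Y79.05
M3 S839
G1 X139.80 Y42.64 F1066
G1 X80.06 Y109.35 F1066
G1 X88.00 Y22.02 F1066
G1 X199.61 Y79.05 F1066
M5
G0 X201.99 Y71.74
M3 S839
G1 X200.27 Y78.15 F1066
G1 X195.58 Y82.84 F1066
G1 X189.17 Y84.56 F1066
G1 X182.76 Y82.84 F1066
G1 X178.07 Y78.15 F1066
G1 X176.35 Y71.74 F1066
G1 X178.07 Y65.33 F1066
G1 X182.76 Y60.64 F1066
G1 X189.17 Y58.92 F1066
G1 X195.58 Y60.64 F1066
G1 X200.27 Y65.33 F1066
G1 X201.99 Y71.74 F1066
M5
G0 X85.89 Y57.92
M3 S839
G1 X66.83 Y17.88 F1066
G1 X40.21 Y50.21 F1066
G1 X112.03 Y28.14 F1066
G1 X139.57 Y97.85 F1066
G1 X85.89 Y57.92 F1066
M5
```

<svg xmlns="http://www.w3.org/2000/svg" width="207.83mm" height="126.20mm" viewBox="0 0 207.83 126.20">
  <polyline points="202.81,52.07 183.54,32.04 184.42,118.40 104.86,31.61 154.87,19.72 44.42,106.15" fill="none" stroke="#008000"/>
  <polyline points="144.83,40.05 127.11,52.95 110.79,63.64 95.87,72.13 82.35,78.41 70.24,82.49 59.52,84.36" fill="none" stroke="#008000"/>
  <polyline points="106.92,87.90 87.51,13.53" fill="none" stroke="#008000"/>
  <polyline points="177.40,47.15 139.80,83.56 80.06,16.85 88.00,104.18 199.61,47.15" fill="none" stroke="#008000"/>
  <polygon points="201.99,54.46 200.27,48.05 195.58,43.36 189.17,41.64 182.76,43.36 178.07,48.05 176.35,54.46 178.07,60.87 182.76,65.56 189.17,67.28 195.58,65.56 200.27,60.87" fill="none" stroke="#008000"/>
  <polygon points="85.89,68.28 66.83,108.32 40.21,75.99 112.03,98.06 139.57,28.35" fill="none" stroke="#008000"/>
</svg>

Each laser-on run becomes one SVG element. Flip Y back into SVG space with y_svg = 126.20 − y_machine. Every run uses S839, so all elements get stroke `#008000` (cut).

Run 1: The run is open, so emit a `<polyline>` with points (Y-flipped): 202.81,52.07 183.54,32.04 184.42,118.40 104.86,31.61 154.87,19.72 44.42,106.15.

Run 2: The run is open, so emit a `<polyline>` with points (Y-flipped): 144.83,40.05 127.11,52.95 110.79,63.64 95.87,72.13 82.35,78.41 70.24,82.49 59.52,84.36.

Run 3: The run is open, so emit a `<polyline>` with points (Y-flipped): 106.92,87.90 87.51,13.53.

Run 4: The run is open, so emit a `<polyline>` with points (Y-flipped): 177.40,47.15 139.80,83.56 80.06,16.85 88.00,104.18 199.61,47.15.

Run 5: The run returns to its start, so emit a `<polygon>` with points (Y-flipped): 201.99,54.46 200.27,48.05 195.58,43.36 189.17,41.64 182.76,43.36 178.07,48.05 176.35,54.46 178.07,60.87 182.76,65.56 189.17,67.28 195.58,65.56 200.27,60.87.

Run 6: The run returns to its start, so emit a `<polygon>` with points (Y-flipped): 85.89,68.28 66.83,108.32 40.21,75.99 112.03,98.06 139.57,28.35.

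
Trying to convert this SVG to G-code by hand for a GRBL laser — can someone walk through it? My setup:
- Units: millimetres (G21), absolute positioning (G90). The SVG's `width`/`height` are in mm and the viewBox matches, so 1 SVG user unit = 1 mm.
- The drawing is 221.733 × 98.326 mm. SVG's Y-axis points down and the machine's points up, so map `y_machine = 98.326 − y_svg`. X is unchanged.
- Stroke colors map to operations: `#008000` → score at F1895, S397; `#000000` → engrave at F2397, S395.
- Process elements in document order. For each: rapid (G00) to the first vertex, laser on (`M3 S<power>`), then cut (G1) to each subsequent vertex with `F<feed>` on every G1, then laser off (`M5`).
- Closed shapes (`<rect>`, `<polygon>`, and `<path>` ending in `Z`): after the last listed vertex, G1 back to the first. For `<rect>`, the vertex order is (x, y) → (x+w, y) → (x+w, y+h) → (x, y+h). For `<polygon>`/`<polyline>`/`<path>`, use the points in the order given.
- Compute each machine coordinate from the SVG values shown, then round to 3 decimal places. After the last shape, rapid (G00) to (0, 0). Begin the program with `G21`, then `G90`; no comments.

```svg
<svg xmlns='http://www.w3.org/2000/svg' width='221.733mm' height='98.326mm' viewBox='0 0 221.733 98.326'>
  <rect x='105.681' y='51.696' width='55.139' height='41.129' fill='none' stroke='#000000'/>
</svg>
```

1 u = 1 mm; y_m = 98.326 − y.

[1] `<rect>` rectangle, #000000→engrave S395 F2397: (105.681,46.630) → (160.820,46.630) → (160.820,5.501) → (105.681,5.501) → (105.681,46.630) (closed)

G21
G90
G00 X105.681 Y46.630
M3 S395
G1 X160.820 Y46.630 F2397
G1 X160.820 Y5.501 F2397
G1 X105.681 Y5.501 F2397
G1 X105.681 Y46.630 F2397
M5
G00 X0.000 Y0.000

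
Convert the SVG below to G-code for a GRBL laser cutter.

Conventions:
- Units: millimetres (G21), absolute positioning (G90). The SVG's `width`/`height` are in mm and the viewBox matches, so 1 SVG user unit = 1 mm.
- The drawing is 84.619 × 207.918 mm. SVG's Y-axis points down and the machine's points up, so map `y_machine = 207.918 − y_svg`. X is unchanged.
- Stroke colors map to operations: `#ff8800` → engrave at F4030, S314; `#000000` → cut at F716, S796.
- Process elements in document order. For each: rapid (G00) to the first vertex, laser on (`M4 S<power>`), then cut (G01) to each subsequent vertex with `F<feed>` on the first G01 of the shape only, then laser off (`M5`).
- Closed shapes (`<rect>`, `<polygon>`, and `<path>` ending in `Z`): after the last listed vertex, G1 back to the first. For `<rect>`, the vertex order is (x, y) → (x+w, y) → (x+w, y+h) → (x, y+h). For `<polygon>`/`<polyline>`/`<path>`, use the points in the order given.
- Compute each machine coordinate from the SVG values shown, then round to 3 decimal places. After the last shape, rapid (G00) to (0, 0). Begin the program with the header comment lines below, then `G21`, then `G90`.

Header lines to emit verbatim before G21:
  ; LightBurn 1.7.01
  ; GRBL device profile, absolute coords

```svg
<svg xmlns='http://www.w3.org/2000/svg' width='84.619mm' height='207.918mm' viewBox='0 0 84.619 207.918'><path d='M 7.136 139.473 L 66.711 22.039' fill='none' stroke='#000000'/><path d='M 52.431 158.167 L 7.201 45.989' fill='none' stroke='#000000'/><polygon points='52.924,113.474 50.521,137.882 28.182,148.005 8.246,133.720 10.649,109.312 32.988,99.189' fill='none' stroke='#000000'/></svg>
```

1 u = 1 mm; y_m = 207.918 − y.

[1] `<path>` line segment, #000000→cut S796 F716: (7.136,68.445) → (66.711,185.879)

[2] `<path>` line segment, #000000→cut S796 F716: (52.431,49.751) → (7.201,161.929)

[3] `<polygon>` regular polygon, #000000→cut S796 F716: (52.924,94.444) → (50.521,70.036) → (28.182,59.913) → (8.246,74.198) → (10.649,98.606) → (32.988,108.729) → (52.924,94.444) (closed)

; LightBurn 1.7.01
; GRBL device profile, absolute coords
G21
G90
G00 X7.136 Y68.445
M4 S796
G01 X66.711 Y185.879 F716
M5
G00 X52.431 Y49.751
M4 S796
G01 X7.201 Y161.929 F716
M5
G00 X52.924 Y94.444
M4 S796
G01 X50.521 Y70.036 F716
G01 X28.182 Y59.913
G01 X8.246 Y74.198
G01 X10.649 Y98.606
G01 X32.988 Y108.729
G01 X52.924 Y94.444
M5
G00 X0.000 Y0.000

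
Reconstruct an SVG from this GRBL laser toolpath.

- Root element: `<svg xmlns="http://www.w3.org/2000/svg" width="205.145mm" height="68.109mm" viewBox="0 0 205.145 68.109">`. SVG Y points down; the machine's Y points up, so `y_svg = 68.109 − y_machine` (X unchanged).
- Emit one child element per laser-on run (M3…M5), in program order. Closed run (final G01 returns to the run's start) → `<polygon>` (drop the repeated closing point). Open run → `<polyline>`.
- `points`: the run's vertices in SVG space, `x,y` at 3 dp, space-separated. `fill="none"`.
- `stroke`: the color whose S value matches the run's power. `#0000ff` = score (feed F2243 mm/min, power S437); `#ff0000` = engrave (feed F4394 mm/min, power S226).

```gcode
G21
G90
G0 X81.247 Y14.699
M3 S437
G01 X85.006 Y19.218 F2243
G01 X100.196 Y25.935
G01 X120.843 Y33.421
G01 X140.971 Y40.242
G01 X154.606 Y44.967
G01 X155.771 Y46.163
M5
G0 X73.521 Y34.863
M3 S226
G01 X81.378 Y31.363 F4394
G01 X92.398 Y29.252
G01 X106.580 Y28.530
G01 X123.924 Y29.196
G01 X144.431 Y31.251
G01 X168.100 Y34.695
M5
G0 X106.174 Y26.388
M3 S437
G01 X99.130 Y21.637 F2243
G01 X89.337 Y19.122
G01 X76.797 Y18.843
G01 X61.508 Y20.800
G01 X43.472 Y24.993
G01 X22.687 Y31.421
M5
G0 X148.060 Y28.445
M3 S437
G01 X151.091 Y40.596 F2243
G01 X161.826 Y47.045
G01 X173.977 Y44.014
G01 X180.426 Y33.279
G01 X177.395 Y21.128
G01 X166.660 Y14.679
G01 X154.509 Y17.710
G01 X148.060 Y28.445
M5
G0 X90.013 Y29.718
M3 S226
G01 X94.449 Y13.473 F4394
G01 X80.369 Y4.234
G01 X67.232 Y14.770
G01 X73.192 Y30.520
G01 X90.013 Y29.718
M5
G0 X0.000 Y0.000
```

Machine Y-up, SVG Y-down with viewBox height 68.109, so y_svg = 68.109 − y_machine; X carries over.

Run 1: power S437 maps to stroke `#0000ff` (score). The run is open, so emit a `<polyline>` with points (Y-flipped): 81.247,53.410 85.006,48.891 100.196,42.174 120.843,34.688 140.971,27.867 154.606,23.142 155.771,21.946.

Run 2: the run's S226 means `#ff0000` (engrave). The run is open, so emit a `<polyline>` with points (Y-flipped): 73.521,33.246 81.378,36.746 92.398,38.857 106.580,39.579 123.924,38.913 144.431,36.858 168.100,33.414.

Run 3: the run's S437 means `#0000ff` (score). The run is open, so emit a `<polyline>` with points (Y-flipped): 106.174,41.721 99.130,46.472 89.337,48.987 76.797,49.266 61.508,47.309 43.472,43.116 22.687,36.688.

Run 4: power S437 maps to stroke `#0000ff` (score). The run returns to its start, so emit a `<polygon>` with points (Y-flipped): 148.060,39.664 151.091,27.513 161.826,21.064 173.977,24.095 180.426,34.830 177.395,46.981 166.660,53.430 154.509,50.399.

Run 5: the run's S226 means `#ff0000` (engrave). The run returns to its start, so emit a `<polygon>` with points (Y-flipped): 90.013,38.391 94.449,54.636 80.369,63.875 67.232,53.339 73.192,37.589.

<svg xmlns="http://www.w3.org/2000/svg" width="205.145mm" height="68.109mm" viewBox="0 0 205.145 68.109">
  <polyline points="81.247,53.410 85.006,48.891 100.196,42.174 120.843,34.688 140.971,27.867 154.606,23.142 155.771,21.946" fill="none" stroke="#0000ff"/>
  <polyline points="73.521,33.246 81.378,36.746 92.398,38.857 106.580,39.579 123.924,38.913 144.431,36.858 168.100,33.414" fill="none" stroke="#ff0000"/>
  <polyline points="106.174,41.721 99.130,46.472 89.337,48.987 76.797,49.266 61.508,47.309 43.472,43.116 22.687,36.688" fill="none" stroke="#0000ff"/>
  <polygon points="148.060,39.664 151.091,27.513 161.826,21.064 173.977,24.095 180.426,34.830 177.395,46.981 166.660,53.430 154.509,50.399" fill="none" stroke="#0000ff"/>
  <polygon points="90.013,38.391 94.449,54.636 80.369,63.875 67.232,53.339 73.192,37.589" fill="none" stroke="#ff0000"/>
</svg>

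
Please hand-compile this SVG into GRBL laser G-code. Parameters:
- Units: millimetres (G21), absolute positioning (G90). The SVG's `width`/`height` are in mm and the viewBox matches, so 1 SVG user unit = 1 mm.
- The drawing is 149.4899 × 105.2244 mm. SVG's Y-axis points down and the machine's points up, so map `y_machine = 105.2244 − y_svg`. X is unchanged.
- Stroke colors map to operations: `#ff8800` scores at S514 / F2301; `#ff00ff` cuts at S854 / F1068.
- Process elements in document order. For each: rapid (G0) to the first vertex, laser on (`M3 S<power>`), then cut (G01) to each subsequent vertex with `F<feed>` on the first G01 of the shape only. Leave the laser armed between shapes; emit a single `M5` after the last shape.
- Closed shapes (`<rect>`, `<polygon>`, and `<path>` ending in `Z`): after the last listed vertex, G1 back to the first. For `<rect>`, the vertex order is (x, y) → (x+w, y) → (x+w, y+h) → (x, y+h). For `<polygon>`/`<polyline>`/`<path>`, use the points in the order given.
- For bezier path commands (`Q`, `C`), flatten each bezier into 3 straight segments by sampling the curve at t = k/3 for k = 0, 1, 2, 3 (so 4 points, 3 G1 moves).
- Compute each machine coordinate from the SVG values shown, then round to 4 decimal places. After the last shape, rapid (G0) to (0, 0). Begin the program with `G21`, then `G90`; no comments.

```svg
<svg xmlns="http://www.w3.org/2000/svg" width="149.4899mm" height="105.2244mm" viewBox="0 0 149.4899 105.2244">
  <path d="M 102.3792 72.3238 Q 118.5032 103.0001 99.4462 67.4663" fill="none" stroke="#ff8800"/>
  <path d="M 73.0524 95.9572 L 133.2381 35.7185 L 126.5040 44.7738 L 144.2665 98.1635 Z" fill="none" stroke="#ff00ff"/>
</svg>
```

viewBox `0 0 149.4899 105.2244` with mm width/height → 1 unit = 1 mm. Flip: y_m = 105.2244 − y_svg.

**Shape 1** — `<path>` quadratic bezier, stroke `#ff8800` → score (S514, F2301). Control points (SVG): P0=(102.3792,72.3238), P1=(118.5032,103.0001), P2=(99.4462,67.4663); sampled at t=k/3. Machine vertices: (102.3792,32.9006) → (109.2195,19.8064) → (108.2419,21.4256) → (99.4462,37.7581). Open path.

**Shape 2** — `<path>` closed polygon, stroke `#ff00ff` → cut (S854, F1068). Machine vertices: (73.0524,9.2672) → (133.2381,69.5059) → (126.5040,60.4506) → (144.2665,7.0609) → (73.0524,9.2672). Closed: final G1 returns to the first vertex.

G21
G90
G0 X102.3792 Y32.9006
M3 S514
G01 X109.2195 Y19.8064 F2301
G01 X108.2419 Y21.4256
G01 X99.4462 Y37.7581
G0 X73.0524 Y9.2672
M3 S854
G01 X133.2381 Y69.5059 F1068
G01 X126.5040 Y60.4506
G01 X144.2665 Y7.0609
G01 X73.0524 Y9.2672
M5
G0 X0.0000 Y0.0000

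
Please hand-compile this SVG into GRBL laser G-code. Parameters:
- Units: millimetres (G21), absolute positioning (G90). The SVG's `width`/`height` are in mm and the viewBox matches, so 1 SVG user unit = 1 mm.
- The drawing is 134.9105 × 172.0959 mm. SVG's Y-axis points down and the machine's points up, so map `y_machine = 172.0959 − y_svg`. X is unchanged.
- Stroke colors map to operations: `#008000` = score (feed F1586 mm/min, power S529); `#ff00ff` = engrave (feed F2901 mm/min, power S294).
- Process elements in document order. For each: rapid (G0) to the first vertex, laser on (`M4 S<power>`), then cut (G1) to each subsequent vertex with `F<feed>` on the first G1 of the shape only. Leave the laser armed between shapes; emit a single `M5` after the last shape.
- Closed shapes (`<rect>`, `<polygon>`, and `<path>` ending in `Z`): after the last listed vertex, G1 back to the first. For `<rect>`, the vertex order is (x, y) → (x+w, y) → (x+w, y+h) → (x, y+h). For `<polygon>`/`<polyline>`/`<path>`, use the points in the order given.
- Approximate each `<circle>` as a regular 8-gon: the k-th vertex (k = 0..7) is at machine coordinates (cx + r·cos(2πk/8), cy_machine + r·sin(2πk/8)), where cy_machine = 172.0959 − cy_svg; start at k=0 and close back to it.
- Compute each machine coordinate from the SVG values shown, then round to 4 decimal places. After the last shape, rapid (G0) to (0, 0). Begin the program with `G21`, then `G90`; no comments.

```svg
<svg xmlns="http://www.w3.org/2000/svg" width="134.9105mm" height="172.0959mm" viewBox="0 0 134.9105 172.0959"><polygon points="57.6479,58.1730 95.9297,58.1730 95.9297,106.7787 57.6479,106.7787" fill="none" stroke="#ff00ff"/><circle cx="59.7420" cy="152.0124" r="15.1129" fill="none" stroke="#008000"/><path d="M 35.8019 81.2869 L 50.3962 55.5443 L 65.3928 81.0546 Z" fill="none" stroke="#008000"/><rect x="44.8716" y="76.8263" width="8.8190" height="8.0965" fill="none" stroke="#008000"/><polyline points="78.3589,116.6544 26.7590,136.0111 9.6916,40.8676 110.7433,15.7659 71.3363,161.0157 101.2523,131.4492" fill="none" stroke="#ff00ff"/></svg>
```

viewBox `0 0 134.9105 172.0959` with mm width/height → 1 unit = 1 mm. Flip: y_m = 172.0959 − y_svg.

**Shape 1** — `<polygon>` rectangle, stroke `#ff00ff` → engrave (S294, F2901). Machine vertices: (57.6479,113.9229) → (95.9297,113.9229) → (95.9297,65.3172) → (57.6479,65.3172) → (57.6479,113.9229). Closed: final G1 returns to the first vertex.

**Shape 2** — `<circle>` circle, stroke `#008000` → score (S529, F1586). Machine vertices: (74.8549,20.0835) → (70.4284,30.7699) → (59.7420,35.1964) → (49.0556,30.7699) → (44.6291,20.0835) → (49.0556,9.3971) → (59.7420,4.9706) → (70.4284,9.3971) → (74.8549,20.0835). Closed: final G1 returns to the first vertex.

**Shape 3** — `<path>` regular polygon, stroke `#008000` → score (S529, F1586). Machine vertices: (35.8019,90.8090) → (50.3962,116.5516) → (65.3928,91.0413) → (35.8019,90.8090). Closed: final G1 returns to the first vertex.

**Shape 4** — `<rect>` rectangle, stroke `#008000` → score (S529, F1586). Machine vertices: (44.8716,95.2696) → (53.6906,95.2696) → (53.6906,87.1731) → (44.8716,87.1731) → (44.8716,95.2696). Closed: final G1 returns to the first vertex.

**Shape 5** — `<polyline>` open polyline, stroke `#ff00ff` → engrave (S294, F2901). Machine vertices: (78.3589,55.4415) → (26.7590,36.0848) → (9.6916,131.2283) → (110.7433,156.3300) → (71.3363,11.0802) → (101.2523,40.6467). Open path.

G21
G90
G0 X57.6479 Y113.9229
M4 S294
G1 X95.9297 Y113.9229 F2901
G1 X95.9297 Y65.3172
G1 X57.6479 Y65.3172
G1 X57.6479 Y113.9229
G0 X74.8549 Y20.0835
M4 S529
G1 X70.4284 Y30.7699 F1586
G1 X59.7420 Y35.1964
G1 X49.0556 Y30.7699
G1 X44.6291 Y20.0835
G1 X49.0556 Y9.3971
G1 X59.7420 Y4.9706
G1 X70.4284 Y9.3971
G1 X74.8549 Y20.0835
G0 X35.8019 Y90.8090
M4 S529
G1 X50.3962 Y116.5516 F1586
G1 X65.3928 Y91.0413
G1 X35.8019 Y90.8090
G0 X44.8716 Y95.2696
M4 S529
G1 X53.6906 Y95.2696 F1586
G1 X53.6906 Y87.1731
G1 X44.8716 Y87.1731
G1 X44.8716 Y95.2696
G0 X78.3589 Y55.4415
M4 S294
G1 X26.7590 Y36.0848 F2901
G1 X9.6916 Y131.2283
G1 X110.7433 Y156.3300
G1 X71.3363 Y11.0802
G1 X101.2523 Y40.6467
M5
G0 X0.0000 Y0.0000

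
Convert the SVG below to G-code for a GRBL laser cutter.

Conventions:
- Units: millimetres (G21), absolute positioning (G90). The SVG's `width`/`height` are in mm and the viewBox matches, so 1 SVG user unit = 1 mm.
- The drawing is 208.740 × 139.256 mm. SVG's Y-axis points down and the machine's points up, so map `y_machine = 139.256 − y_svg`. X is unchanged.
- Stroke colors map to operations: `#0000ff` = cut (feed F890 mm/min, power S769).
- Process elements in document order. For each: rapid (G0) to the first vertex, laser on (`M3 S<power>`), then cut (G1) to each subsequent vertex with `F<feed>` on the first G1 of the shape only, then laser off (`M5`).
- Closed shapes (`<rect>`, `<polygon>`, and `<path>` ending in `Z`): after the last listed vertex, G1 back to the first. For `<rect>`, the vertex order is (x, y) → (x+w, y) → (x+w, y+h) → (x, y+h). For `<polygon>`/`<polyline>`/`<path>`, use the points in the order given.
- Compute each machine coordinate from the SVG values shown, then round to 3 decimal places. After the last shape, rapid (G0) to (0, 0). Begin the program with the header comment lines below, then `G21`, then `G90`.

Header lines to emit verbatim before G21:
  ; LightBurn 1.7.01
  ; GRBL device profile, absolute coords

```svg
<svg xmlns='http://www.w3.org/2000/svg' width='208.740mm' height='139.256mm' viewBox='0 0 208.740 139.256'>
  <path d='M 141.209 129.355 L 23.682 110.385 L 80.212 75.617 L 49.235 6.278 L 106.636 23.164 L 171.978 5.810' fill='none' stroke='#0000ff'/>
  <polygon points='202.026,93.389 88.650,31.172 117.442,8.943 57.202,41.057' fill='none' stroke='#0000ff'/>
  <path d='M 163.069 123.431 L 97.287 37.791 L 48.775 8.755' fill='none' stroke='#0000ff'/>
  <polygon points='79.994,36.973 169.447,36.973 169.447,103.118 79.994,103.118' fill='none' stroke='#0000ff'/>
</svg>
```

viewBox `0 0 208.740 139.256` with mm width/height → 1 unit = 1 mm. Flip: y_m = 139.256 − y_svg.

**Shape 1** — `<path>` open polyline, stroke `#0000ff` → cut (S769, F890). Machine vertices: (141.209,9.901) → (23.682,28.871) → (80.212,63.639) → (49.235,132.978) → (106.636,116.092) → (171.978,133.446). Open path.

**Shape 2** — `<polygon>` closed polygon, stroke `#0000ff` → cut (S769, F890). Machine vertices: (202.026,45.867) → (88.650,108.084) → (117.442,130.313) → (57.202,98.199) → (202.026,45.867). Closed: final G1 returns to the first vertex.

**Shape 3** — `<path>` open polyline, stroke `#0000ff` → cut (S769, F890). Machine vertices: (163.069,15.825) → (97.287,101.465) → (48.775,130.501). Open path.

**Shape 4** — `<polygon>` rectangle, stroke `#0000ff` → cut (S769, F890). Machine vertices: (79.994,102.283) → (169.447,102.283) → (169.447,36.138) → (79.994,36.138) → (79.994,102.283). Closed: final G1 returns to the first vertex.

; LightBurn 1.7.01
; GRBL device profile, absolute coords
G21
G90
G0 X141.209 Y9.901
M3 S769
G1 X23.682 Y28.871 F890
G1 X80.212 Y63.639
G1 X49.235 Y132.978
G1 X106.636 Y116.092
G1 X171.978 Y133.446
M5
G0 X202.026 Y45.867
M3 S769
G1 X88.650 Y108.084 F890
G1 X117.442 Y130.313
G1 X57.202 Y98.199
G1 X202.026 Y45.867
M5
G0 X163.069 Y15.825
M3 S769
G1 X97.287 Y101.465 F890
G1 X48.775 Y130.501
M5
G0 X79.994 Y102.283
M3 S769
G1 X169.447 Y102.283 F890
G1 X169.447 Y36.138
G1 X79.994 Y36.138
G1 X79.994 Y102.283
M5
G0 X0.000 Y0.000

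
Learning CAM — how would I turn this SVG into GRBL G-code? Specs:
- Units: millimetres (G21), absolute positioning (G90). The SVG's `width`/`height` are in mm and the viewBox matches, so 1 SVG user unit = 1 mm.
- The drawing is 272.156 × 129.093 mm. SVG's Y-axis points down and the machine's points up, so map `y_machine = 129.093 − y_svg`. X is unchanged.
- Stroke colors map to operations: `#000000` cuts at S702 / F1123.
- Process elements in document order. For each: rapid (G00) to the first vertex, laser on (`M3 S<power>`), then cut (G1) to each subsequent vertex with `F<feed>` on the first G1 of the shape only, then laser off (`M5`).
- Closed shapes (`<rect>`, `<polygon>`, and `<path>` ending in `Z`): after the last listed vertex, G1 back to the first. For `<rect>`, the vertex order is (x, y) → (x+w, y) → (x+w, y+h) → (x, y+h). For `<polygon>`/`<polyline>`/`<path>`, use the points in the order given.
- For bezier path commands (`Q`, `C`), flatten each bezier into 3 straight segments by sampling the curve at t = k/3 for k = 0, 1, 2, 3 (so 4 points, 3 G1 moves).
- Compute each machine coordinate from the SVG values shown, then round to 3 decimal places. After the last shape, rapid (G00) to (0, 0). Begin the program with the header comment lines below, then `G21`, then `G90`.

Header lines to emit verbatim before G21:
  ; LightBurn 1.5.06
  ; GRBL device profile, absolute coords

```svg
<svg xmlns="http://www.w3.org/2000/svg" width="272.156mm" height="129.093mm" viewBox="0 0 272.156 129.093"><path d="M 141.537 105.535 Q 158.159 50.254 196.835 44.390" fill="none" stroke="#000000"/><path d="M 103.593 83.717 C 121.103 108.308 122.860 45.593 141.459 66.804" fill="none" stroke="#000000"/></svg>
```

; LightBurn 1.5.06
; GRBL device profile, absolute coords
G21
G90
G00 X141.537 Y23.558
M3 S702
G1 X155.069 Y54.921 F1123
G1 X173.501 Y75.303
G1 X196.835 Y84.703
M5
G00 X103.593 Y45.376
M3 S702
G1 X117.059 Y43.545 F1123
G1 X127.267 Y61.867
G1 X141.459 Y62.289
M5
G00 X0.000 Y0.000

1 u = 1 mm; y_m = 129.093 − y.

[1] `<path>` quadratic bezier, #000000→cut S702 F1123: (141.537,23.558) → (155.069,54.921) → (173.501,75.303) → (196.835,84.703)

[2] `<path>` cubic bezier, #000000→cut S702 F1123: (103.593,45.376) → (117.059,43.545) → (127.267,61.867) → (141.459,62.289)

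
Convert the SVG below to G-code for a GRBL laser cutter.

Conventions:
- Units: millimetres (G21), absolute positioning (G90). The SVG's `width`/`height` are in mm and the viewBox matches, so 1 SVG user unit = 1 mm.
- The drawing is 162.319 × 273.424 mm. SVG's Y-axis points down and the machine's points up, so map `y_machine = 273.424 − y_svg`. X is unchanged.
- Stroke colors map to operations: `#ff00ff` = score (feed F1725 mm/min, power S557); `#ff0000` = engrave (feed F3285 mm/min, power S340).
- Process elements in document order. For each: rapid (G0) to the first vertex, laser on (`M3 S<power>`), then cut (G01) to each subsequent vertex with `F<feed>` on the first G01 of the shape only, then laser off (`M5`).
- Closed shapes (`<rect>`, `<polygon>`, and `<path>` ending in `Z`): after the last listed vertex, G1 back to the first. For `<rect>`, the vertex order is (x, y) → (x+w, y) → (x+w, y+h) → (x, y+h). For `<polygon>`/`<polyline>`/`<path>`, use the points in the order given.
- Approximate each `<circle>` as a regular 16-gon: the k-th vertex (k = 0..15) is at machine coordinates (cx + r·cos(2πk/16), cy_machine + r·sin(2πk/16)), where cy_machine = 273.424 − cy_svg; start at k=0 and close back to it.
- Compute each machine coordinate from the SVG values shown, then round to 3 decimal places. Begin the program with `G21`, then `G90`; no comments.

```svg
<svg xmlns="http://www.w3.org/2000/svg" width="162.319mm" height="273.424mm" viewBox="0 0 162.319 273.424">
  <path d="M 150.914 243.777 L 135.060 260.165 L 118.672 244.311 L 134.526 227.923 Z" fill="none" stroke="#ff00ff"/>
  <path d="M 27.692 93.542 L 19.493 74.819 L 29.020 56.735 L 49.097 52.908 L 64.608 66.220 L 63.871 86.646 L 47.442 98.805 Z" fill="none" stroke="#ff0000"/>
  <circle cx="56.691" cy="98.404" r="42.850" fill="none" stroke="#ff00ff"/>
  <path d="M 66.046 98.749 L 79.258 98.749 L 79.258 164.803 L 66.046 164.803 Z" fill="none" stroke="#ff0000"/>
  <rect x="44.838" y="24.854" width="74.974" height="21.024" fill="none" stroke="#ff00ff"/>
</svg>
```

1 u = 1 mm; y_m = 273.424 − y.

[1] `<path>` regular polygon, #ff00ff→score S557 F1725: (150.914,29.647) → (135.060,13.259) → (118.672,29.113) → (134.526,45.501) → (150.914,29.647) (closed)

[2] `<path>` regular polygon, #ff0000→engrave S340 F3285: (27.692,179.882) → (19.493,198.605) → (29.020,216.689) → (49.097,220.516) → (64.608,207.204) → (63.871,186.778) → (47.442,174.619) → (27.692,179.882) (closed)

[3] `<circle>` circle, #ff00ff→score S557 F1725: (99.541,175.020) → (96.279,191.418) → (86.991,205.320) → (73.089,214.608) → (56.691,217.870) → (40.293,214.608) → (26.391,205.320) → (17.103,191.418) → (13.841,175.020) → (17.103,158.622) → (26.391,144.720) → (40.293,135.432) → (56.691,132.170) → (73.089,135.432) → (86.991,144.720) → (96.279,158.622) → (99.541,175.020) (closed)

[4] `<path>` rectangle, #ff0000→engrave S340 F3285: (66.046,174.675) → (79.258,174.675) → (79.258,108.621) → (66.046,108.621) → (66.046,174.675) (closed)

[5] `<rect>` rectangle, #ff00ff→score S557 F1725: (44.838,248.570) → (119.812,248.570) → (119.812,227.546) → (44.838,227.546) → (44.838,248.570) (closed)

G21
G90
G0 X150.914 Y29.647
M3 S557
G01 X135.060 Y13.259 F1725
G01 X118.672 Y29.113
G01 X134.526 Y45.501
G01 X150.914 Y29.647
M5
G0 X27.692 Y179.882
M3 S340
G01 X19.493 Y198.605 F3285
G01 X29.020 Y216.689
G01 X49.097 Y220.516
G01 X64.608 Y207.204
G01 X63.871 Y186.778
G01 X47.442 Y174.619
G01 X27.692 Y179.882
M5
G0 X99.541 Y175.020
M3 S557
G01 X96.279 Y191.418 F1725
G01 X86.991 Y205.320
G01 X73.089 Y214.608
G01 X56.691 Y217.870
G01 X40.293 Y214.608
G01 X26.391 Y205.320
G01 X17.103 Y191.418
G01 X13.841 Y175.020
G01 X17.103 Y158.622
G01 X26.391 Y144.720
G01 X40.293 Y135.432
G01 X56.691 Y132.170
G01 X73.089 Y135.432
G01 X86.991 Y144.720
G01 X96.279 Y158.622
G01 X99.541 Y175.020
M5
G0 X66.046 Y174.675
M3 S340
G01 X79.258 Y174.675 F3285
G01 X79.258 Y108.621
G01 X66.046 Y108.621
G01 X66.046 Y174.675
M5
G0 X44.838 Y248.570
M3 S557
G01 X119.812 Y248.570 F1725
G01 X119.812 Y227.546
G01 X44.838 Y227.546
G01 X44.838 Y248.570
M5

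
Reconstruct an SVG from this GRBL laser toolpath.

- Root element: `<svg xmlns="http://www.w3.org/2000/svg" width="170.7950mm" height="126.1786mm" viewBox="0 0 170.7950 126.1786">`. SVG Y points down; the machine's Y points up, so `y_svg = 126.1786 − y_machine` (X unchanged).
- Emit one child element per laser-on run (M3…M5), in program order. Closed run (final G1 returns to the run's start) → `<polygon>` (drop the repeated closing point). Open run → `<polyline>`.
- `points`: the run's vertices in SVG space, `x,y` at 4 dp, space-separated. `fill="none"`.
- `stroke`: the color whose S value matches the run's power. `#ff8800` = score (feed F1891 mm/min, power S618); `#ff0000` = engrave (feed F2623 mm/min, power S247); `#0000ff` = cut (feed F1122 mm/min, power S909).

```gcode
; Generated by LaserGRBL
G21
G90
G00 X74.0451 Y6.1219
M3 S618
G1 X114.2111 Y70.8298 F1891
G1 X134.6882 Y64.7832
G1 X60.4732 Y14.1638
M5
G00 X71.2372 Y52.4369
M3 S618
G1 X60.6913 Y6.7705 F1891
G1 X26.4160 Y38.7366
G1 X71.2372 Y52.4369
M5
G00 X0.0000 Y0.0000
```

y_svg = 126.1786 − y_m. Every run uses S618, so all elements get stroke `#ff8800` (score).

[1] open run; points: 74.0451,120.0567 114.2111,55.3488 134.6882,61.3954 60.4732,112.0148

[2] closed run; points: 71.2372,73.7417 60.6913,119.4081 26.4160,87.4420

<svg xmlns="http://www.w3.org/2000/svg" width="170.7950mm" height="126.1786mm" viewBox="0 0 170.7950 126.1786">
  <polyline points="74.0451,120.0567 114.2111,55.3488 134.6882,61.3954 60.4732,112.0148" fill="none" stroke="#ff8800"/>
  <polygon points="71.2372,73.7417 60.6913,119.4081 26.4160,87.4420" fill="none" stroke="#ff8800"/>
</svg>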